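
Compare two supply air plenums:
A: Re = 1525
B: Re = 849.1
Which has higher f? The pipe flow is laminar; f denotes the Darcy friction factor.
f(A) = 0.04197, f(B) = 0.07537. Answer: B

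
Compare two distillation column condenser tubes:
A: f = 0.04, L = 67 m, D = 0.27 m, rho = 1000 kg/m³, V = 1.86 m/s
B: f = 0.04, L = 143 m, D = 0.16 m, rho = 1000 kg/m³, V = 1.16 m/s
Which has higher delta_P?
delta_P(A) = 17.17 kPa, delta_P(B) = 24.05 kPa. Answer: B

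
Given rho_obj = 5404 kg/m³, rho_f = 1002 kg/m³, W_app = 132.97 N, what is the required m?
Formula: W_{app} = mg\left(1 - \frac{\rho_f}{\rho_{obj}}\right)
Substituting knowns: 132.97 = m·9.81·(1 − 1002/5404)
Solving for m: m = 132.97/(9.81·(1 − 1002/5404)) = 16.64 kg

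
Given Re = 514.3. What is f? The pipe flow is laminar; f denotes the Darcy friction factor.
Formula: f = \frac{64}{Re}
f = 64/514.3 = 0.1244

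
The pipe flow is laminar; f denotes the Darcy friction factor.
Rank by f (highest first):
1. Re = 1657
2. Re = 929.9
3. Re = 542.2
Case 1: f = 0.03862
Case 2: f = 0.06882
Case 3: f = 0.118
Ranking (highest first): 3, 2, 1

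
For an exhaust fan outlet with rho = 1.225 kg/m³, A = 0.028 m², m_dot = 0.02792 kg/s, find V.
Formula: \dot{m} = \rho A V
Substituting knowns: 0.02792 = 1.225·0.028·V
Solving for V: V = 0.02792/(1.225·0.028) = 0.814 m/s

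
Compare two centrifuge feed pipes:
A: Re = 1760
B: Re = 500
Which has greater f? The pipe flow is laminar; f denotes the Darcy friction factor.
f(A) = 0.03636, f(B) = 0.128. Answer: B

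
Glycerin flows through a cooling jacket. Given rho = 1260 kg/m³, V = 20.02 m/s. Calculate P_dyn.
Formula: P_{dyn} = \frac{1}{2} \rho V^2
P_dyn = 0.5·1260·20.02²/1000 = 252.5 kPa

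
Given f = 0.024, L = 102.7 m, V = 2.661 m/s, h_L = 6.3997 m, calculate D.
Formula: h_L = f \frac{L}{D} \frac{V^2}{2g}
Substituting knowns: 6.3997 = 0.024·(102.7/D)·2.661²/(2·9.81)
Solving for D: D = 0.024·102.7·2.661²/(2·9.81·6.3997) = 0.139 m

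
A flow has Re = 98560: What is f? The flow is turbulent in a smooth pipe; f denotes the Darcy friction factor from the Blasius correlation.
Formula: f = \frac{0.316}{Re^{0.25}}
f = 0.316/98560^0.25 = 0.01783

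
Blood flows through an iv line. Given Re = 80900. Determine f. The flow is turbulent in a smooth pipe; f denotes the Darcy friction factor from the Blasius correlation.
Formula: f = \frac{0.316}{Re^{0.25}}
f = 0.316/80900^0.25 = 0.01874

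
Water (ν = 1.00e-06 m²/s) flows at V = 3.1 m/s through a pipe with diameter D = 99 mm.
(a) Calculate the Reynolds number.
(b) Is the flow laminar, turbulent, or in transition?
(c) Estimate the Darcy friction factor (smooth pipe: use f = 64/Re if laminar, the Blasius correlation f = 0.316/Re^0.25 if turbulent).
(a) Re = V·D/ν = 3.1·0.099/1.00e-06 = 306900
(b) Flow regime: turbulent (Re > 4000)
(c) Friction factor: f = 0.316/Re^0.25 = 0.316/306900^0.25 = 0.01343 (Blasius is strictly valid for Re ≲ 1e5; used here as the smooth-pipe estimate the problem specifies)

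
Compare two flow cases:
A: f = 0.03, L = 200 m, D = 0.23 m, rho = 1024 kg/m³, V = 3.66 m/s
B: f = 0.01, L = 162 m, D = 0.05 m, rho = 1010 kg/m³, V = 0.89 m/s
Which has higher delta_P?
delta_P(A) = 178.9 kPa, delta_P(B) = 12.96 kPa. Answer: A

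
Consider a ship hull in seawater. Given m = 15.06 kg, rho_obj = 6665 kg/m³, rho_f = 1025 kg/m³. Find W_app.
Formula: W_{app} = mg\left(1 - \frac{\rho_f}{\rho_{obj}}\right)
W_app = 15.06·9.81·(1 − 1025/6665) = 125 N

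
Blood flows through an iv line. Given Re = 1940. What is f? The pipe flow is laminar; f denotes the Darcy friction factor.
Formula: f = \frac{64}{Re}
f = 64/1940 = 0.03299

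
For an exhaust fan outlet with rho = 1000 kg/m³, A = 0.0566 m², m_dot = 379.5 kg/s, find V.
Formula: \dot{m} = \rho A V
Substituting knowns: 379.5 = 1000·0.0566·V
Solving for V: V = 379.5/(1000·0.0566) = 6.705 m/s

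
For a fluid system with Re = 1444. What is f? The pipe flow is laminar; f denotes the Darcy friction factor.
Formula: f = \frac{64}{Re}
f = 64/1444 = 0.04432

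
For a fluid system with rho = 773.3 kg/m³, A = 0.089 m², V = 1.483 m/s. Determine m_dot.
Formula: \dot{m} = \rho A V
m_dot = 773.3·0.089·1.483 = 102.1 kg/s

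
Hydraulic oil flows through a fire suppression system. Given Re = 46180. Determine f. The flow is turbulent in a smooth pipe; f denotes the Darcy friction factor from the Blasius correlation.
Formula: f = \frac{0.316}{Re^{0.25}}
f = 0.316/46180^0.25 = 0.02156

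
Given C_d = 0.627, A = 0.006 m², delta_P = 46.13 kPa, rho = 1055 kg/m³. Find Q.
Formula: Q = C_d A \sqrt{\frac{2 \Delta P}{\rho}}
Q = 0.627·0.006·√(2·(46.13·1000)/1055)·1000 = 35.18 L/s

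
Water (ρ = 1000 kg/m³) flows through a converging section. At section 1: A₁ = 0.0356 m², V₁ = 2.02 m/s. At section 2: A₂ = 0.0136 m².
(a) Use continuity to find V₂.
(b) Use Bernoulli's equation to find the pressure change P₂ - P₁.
(a) Continuity: A₁V₁=A₂V₂ -> V₂=A₁V₁/A₂=0.0356*2.02/0.0136=5.29 m/s
(b) Bernoulli: P₂-P₁=0.5*rho*(V₁^2-V₂^2)/1000=0.5*1000*(2.02^2-5.29^2)/1000=-11.95 kPa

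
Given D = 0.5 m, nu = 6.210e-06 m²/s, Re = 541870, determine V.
Formula: Re = \frac{V D}{\nu}
Substituting knowns: 541870 = V·0.5/6.210e-06
Solving for V: V = 541870·6.210e-06/0.5 = 6.73 m/s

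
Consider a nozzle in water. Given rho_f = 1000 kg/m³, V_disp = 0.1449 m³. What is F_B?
Formula: F_B = \rho_f g V_{disp}
F_B = 1000·9.81·0.1449 = 1421 N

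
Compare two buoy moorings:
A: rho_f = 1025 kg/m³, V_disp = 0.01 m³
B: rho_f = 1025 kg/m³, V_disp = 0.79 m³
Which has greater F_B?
F_B(A) = 100.6 N, F_B(B) = 7944 N. Answer: B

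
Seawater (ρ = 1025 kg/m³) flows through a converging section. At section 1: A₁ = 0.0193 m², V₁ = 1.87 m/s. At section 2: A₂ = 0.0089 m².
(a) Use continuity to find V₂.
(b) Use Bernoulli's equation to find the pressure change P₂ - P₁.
(a) Continuity: A₁V₁=A₂V₂ -> V₂=A₁V₁/A₂=0.0193*1.87/0.0089=4.06 m/s
(b) Bernoulli: P₂-P₁=0.5*rho*(V₁^2-V₂^2)/1000=0.5*1025*(1.87^2-4.06^2)/1000=-6.656 kPa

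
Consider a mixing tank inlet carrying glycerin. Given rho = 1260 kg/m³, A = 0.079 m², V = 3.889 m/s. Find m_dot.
Formula: \dot{m} = \rho A V
m_dot = 1260·0.079·3.889 = 387.1 kg/s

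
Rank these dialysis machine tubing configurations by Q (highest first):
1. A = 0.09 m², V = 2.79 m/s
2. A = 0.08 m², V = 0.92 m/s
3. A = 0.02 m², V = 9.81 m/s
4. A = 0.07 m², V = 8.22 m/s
Case 1: Q = 251.1 L/s
Case 2: Q = 73.6 L/s
Case 3: Q = 196.2 L/s
Case 4: Q = 575.4 L/s
Ranking (highest first): 4, 1, 3, 2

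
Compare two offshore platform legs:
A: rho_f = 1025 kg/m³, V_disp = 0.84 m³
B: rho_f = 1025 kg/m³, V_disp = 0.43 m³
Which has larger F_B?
F_B(A) = 8446 N, F_B(B) = 4324 N. Answer: A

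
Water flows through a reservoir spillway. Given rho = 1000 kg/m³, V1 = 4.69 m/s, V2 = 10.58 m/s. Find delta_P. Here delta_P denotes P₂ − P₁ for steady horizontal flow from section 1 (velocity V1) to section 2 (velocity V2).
Formula: \Delta P = \frac{1}{2} \rho (V_1^2 - V_2^2)
delta_P = 0.5·1000·(4.69² − 10.58²)/1000 = -44.97 kPa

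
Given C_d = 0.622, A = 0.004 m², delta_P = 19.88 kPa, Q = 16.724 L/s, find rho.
Formula: Q = C_d A \sqrt{\frac{2 \Delta P}{\rho}}
Substituting knowns: 16.724 = 0.622·0.004·√(2·(19.88·1000)/rho)·1000
Solving for rho: rho = 2·(19.88·1000)/((16.724/1000)/(0.622·0.004))² = 880 kg/m³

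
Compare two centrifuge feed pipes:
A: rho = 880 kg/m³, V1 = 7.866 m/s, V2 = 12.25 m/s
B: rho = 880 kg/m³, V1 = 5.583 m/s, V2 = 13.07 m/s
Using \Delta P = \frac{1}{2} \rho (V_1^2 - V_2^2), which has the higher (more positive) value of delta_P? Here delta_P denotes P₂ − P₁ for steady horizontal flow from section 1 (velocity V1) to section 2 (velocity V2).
delta_P(A) = -38.8 kPa, delta_P(B) = -61.45 kPa. Answer: A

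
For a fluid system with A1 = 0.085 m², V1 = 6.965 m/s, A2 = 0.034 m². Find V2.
Formula: V_2 = \frac{A_1 V_1}{A_2}
V2 = 0.085·6.965/0.034 = 17.41 m/s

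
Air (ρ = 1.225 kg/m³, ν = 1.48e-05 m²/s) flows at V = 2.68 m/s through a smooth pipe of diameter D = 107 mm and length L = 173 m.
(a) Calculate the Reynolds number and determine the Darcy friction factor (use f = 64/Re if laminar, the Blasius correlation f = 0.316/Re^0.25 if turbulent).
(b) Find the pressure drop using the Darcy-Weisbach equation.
(a) Re = V·D/ν = 2.68·0.107/1.48e-05 = 19376 → turbulent (Re > 4000); f = 0.316/Re^0.25 = 0.316/19376^0.25 = 0.026784
(b) Darcy-Weisbach: ΔP = f·(L/D)·½ρV²/1000 = 0.026784·(173/0.107)·½·1.225·2.68²/1000 = 0.1905 kPa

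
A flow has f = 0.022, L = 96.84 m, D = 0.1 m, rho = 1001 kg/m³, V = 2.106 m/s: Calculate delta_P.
Formula: \Delta P = f \frac{L}{D} \frac{\rho V^2}{2}
delta_P = 0.022·(96.84/0.1)·0.5·1001·2.106²/1000 = 47.29 kPa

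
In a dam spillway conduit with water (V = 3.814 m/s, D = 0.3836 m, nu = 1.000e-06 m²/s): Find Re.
Formula: Re = \frac{V D}{\nu}
Re = 3.814·0.3836/1.000e-06 = 1.463e+06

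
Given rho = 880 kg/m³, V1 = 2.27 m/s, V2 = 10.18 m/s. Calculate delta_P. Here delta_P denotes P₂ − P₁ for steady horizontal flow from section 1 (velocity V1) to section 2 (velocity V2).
Formula: \Delta P = \frac{1}{2} \rho (V_1^2 - V_2^2)
delta_P = 0.5·880·(2.27² − 10.18²)/1000 = -43.33 kPa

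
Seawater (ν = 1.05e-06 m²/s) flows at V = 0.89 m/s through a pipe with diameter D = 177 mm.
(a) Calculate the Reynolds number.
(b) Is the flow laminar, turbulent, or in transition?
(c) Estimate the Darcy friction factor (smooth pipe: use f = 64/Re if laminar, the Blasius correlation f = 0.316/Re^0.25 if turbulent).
(a) Re = V·D/ν = 0.89·0.177/1.05e-06 = 150030
(b) Flow regime: turbulent (Re > 4000)
(c) Friction factor: f = 0.316/Re^0.25 = 0.316/150030^0.25 = 0.01606 (Blasius is strictly valid for Re ≲ 1e5; used here as the smooth-pipe estimate the problem specifies)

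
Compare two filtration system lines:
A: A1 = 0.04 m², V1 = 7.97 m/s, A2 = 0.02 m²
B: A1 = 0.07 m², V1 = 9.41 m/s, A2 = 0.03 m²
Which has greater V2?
V2(A) = 15.94 m/s, V2(B) = 21.96 m/s. Answer: B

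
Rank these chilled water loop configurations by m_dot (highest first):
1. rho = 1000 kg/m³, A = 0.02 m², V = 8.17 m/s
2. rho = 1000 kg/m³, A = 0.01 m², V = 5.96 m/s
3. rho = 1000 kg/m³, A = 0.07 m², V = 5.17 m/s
Case 1: m_dot = 163.4 kg/s
Case 2: m_dot = 59.6 kg/s
Case 3: m_dot = 361.9 kg/s
Ranking (highest first): 3, 1, 2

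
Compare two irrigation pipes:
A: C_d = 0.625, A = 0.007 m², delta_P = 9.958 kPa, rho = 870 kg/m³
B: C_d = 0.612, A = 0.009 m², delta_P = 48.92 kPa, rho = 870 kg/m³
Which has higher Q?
Q(A) = 20.93 L/s, Q(B) = 58.41 L/s. Answer: B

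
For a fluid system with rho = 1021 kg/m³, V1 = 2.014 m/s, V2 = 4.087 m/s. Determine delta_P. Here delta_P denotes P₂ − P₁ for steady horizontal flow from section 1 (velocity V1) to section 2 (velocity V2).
Formula: \Delta P = \frac{1}{2} \rho (V_1^2 - V_2^2)
delta_P = 0.5·1021·(2.014² − 4.087²)/1000 = -6.456 kPa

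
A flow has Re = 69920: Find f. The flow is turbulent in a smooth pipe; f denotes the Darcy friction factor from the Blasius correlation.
Formula: f = \frac{0.316}{Re^{0.25}}
f = 0.316/69920^0.25 = 0.01943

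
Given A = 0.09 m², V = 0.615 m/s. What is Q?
Formula: Q = A V
Q = 0.09·0.615·1000 = 55.35 L/s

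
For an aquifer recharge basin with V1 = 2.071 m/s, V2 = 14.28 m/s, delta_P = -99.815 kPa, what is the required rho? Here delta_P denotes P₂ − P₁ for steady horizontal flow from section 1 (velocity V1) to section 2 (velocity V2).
Formula: \Delta P = \frac{1}{2} \rho (V_1^2 - V_2^2)
Substituting knowns: -99.815 = 0.5·rho·(2.071² − 14.28²)/1000
Solving for rho: rho = 2·(-99.815·1000)/(2.071² − 14.28²) = 1000 kg/m³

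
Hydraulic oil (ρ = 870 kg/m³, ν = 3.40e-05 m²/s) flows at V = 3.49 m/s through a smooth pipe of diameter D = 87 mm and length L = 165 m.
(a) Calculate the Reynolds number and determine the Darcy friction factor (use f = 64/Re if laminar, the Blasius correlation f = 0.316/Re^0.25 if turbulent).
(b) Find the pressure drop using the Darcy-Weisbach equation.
(a) Re = V·D/ν = 3.49·0.087/3.40e-05 = 8930.3 → turbulent (Re > 4000); f = 0.316/Re^0.25 = 0.316/8930.3^0.25 = 0.032507
(b) Darcy-Weisbach: ΔP = f·(L/D)·½ρV²/1000 = 0.032507·(165/0.087)·½·870·3.49²/1000 = 326.6 kPa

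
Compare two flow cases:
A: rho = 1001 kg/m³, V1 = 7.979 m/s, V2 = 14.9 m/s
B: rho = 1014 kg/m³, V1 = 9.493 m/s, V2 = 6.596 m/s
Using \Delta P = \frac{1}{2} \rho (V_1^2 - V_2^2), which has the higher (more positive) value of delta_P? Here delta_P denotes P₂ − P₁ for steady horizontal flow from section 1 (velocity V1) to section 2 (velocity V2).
delta_P(A) = -79.25 kPa, delta_P(B) = 23.63 kPa. Answer: B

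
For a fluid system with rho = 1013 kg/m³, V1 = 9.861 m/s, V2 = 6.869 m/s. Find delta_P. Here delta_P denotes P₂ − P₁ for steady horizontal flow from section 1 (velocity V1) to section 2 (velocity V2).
Formula: \Delta P = \frac{1}{2} \rho (V_1^2 - V_2^2)
delta_P = 0.5·1013·(9.861² − 6.869²)/1000 = 25.35 kPa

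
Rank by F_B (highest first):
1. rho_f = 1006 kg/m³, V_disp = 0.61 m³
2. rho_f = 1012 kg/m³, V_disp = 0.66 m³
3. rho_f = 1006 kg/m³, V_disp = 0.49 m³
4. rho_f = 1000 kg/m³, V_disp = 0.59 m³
Case 1: F_B = 6020 N
Case 2: F_B = 6552 N
Case 3: F_B = 4836 N
Case 4: F_B = 5788 N
Ranking (highest first): 2, 1, 4, 3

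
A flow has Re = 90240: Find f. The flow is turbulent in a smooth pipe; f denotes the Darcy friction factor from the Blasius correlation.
Formula: f = \frac{0.316}{Re^{0.25}}
f = 0.316/90240^0.25 = 0.01823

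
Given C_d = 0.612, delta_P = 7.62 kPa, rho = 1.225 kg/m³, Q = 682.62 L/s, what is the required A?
Formula: Q = C_d A \sqrt{\frac{2 \Delta P}{\rho}}
Substituting knowns: 682.62 = 0.612·A·√(2·(7.62·1000)/1.225)·1000
Solving for A: A = (682.62/1000)/(0.612·√(2·(7.62·1000)/1.225)) = 0.01 m²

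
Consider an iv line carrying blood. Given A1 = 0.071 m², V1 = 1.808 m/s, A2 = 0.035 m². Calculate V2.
Formula: V_2 = \frac{A_1 V_1}{A_2}
V2 = 0.071·1.808/0.035 = 3.668 m/s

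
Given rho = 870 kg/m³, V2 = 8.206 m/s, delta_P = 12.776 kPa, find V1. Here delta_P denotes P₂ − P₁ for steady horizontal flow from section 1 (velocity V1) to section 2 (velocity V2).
Formula: \Delta P = \frac{1}{2} \rho (V_1^2 - V_2^2)
Substituting knowns: 12.776 = 0.5·870·(V1² − 8.206²)/1000
Solving for V1: V1 = √(8.206² + 2·(12.776·1000)/870) = 9.834 m/s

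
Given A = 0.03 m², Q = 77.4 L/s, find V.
Formula: Q = A V
Substituting knowns: 77.4 = 0.03·V·1000
Solving for V: V = (77.4/1000)/0.03 = 2.58 m/s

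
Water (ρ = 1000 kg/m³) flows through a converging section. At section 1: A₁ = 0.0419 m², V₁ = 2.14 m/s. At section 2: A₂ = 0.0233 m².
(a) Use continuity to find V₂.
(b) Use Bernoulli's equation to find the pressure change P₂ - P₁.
(a) Continuity: A₁V₁=A₂V₂ -> V₂=A₁V₁/A₂=0.0419*2.14/0.0233=3.85 m/s
(b) Bernoulli: P₂-P₁=0.5*rho*(V₁^2-V₂^2)/1000=0.5*1000*(2.14^2-3.85^2)/1000=-5.121 kPa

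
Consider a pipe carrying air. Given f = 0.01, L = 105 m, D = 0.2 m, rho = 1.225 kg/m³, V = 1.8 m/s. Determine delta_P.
Formula: \Delta P = f \frac{L}{D} \frac{\rho V^2}{2}
delta_P = 0.01·(105/0.2)·0.5·1.225·1.8²/1000 = 0.01042 kPa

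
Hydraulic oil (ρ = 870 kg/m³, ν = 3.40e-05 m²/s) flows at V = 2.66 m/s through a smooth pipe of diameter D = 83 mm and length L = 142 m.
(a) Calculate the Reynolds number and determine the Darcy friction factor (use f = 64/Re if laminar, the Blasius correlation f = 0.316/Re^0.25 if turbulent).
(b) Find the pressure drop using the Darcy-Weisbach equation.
(a) Re = V·D/ν = 2.66·0.083/3.40e-05 = 6493.5 → turbulent (Re > 4000); f = 0.316/Re^0.25 = 0.316/6493.5^0.25 = 0.035202
(b) Darcy-Weisbach: ΔP = f·(L/D)·½ρV²/1000 = 0.035202·(142/0.083)·½·870·2.66²/1000 = 185.4 kPa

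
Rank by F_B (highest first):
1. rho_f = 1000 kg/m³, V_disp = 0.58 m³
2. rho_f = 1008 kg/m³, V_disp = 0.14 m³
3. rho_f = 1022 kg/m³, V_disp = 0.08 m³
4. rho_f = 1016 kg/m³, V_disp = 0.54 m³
Case 1: F_B = 5690 N
Case 2: F_B = 1384 N
Case 3: F_B = 802.1 N
Case 4: F_B = 5382 N
Ranking (highest first): 1, 4, 2, 3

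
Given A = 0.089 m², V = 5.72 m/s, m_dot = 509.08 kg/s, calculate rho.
Formula: \dot{m} = \rho A V
Substituting knowns: 509.08 = rho·0.089·5.72
Solving for rho: rho = 509.08/(0.089·5.72) = 1000 kg/m³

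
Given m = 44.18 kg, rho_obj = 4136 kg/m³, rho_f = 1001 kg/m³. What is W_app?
Formula: W_{app} = mg\left(1 - \frac{\rho_f}{\rho_{obj}}\right)
W_app = 44.18·9.81·(1 − 1001/4136) = 328.5 N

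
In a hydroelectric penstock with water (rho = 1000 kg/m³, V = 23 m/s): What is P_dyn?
Formula: P_{dyn} = \frac{1}{2} \rho V^2
P_dyn = 0.5·1000·23²/1000 = 264.5 kPa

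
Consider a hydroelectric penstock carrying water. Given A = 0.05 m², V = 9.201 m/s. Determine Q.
Formula: Q = A V
Q = 0.05·9.201·1000 = 460.1 L/s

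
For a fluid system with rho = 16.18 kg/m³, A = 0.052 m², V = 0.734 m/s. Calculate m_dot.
Formula: \dot{m} = \rho A V
m_dot = 16.18·0.052·0.734 = 0.6176 kg/s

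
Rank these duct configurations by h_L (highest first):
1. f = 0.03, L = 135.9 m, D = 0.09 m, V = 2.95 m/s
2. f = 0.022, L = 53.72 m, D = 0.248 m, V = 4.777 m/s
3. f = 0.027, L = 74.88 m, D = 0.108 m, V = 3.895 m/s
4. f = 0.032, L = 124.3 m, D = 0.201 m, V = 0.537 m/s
Case 1: h_L = 20.09 m
Case 2: h_L = 5.543 m
Case 3: h_L = 14.48 m
Case 4: h_L = 0.2909 m
Ranking (highest first): 1, 3, 2, 4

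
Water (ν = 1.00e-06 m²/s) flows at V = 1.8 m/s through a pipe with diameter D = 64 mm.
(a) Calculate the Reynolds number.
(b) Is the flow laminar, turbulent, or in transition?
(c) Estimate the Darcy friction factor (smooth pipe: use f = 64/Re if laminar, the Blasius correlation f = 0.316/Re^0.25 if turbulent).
(a) Re = V·D/ν = 1.8·0.064/1.00e-06 = 115200
(b) Flow regime: turbulent (Re > 4000)
(c) Friction factor: f = 0.316/Re^0.25 = 0.316/115200^0.25 = 0.01715 (Blasius is strictly valid for Re ≲ 1e5; used here as the smooth-pipe estimate the problem specifies)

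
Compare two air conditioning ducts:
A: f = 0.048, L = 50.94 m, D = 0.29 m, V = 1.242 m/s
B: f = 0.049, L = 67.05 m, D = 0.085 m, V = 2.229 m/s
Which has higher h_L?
h_L(A) = 0.6629 m, h_L(B) = 9.788 m. Answer: B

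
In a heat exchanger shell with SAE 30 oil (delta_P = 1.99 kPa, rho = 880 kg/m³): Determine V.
Formula: V = \sqrt{\frac{2 \Delta P}{\rho}}
V = √(2·(1.99·1000)/880) = 2.127 m/s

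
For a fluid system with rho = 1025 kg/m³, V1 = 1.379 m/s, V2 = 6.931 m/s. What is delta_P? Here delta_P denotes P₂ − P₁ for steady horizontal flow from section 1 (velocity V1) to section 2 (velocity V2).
Formula: \Delta P = \frac{1}{2} \rho (V_1^2 - V_2^2)
delta_P = 0.5·1025·(1.379² − 6.931²)/1000 = -23.65 kPa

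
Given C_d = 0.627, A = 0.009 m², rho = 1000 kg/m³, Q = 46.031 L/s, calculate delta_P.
Formula: Q = C_d A \sqrt{\frac{2 \Delta P}{\rho}}
Substituting knowns: 46.031 = 0.627·0.009·√(2·(delta_P·1000)/1000)·1000
Solving for delta_P: delta_P = ((46.031/1000)/(0.627·0.009))²·1000/2/1000 = 33.27 kPa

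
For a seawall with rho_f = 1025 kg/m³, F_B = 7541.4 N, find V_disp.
Formula: F_B = \rho_f g V_{disp}
Substituting knowns: 7541.4 = 1025·9.81·V_disp
Solving for V_disp: V_disp = 7541.4/(1025·9.81) = 0.75 m³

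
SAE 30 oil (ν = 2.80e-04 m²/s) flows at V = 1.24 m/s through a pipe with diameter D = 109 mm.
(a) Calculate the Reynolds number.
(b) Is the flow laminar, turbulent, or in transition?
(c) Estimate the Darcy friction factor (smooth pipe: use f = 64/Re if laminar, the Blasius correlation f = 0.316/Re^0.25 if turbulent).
(a) Re = V·D/ν = 1.24·0.109/2.80e-04 = 482.71
(b) Flow regime: laminar (Re < 2300)
(c) Friction factor: f = 64/Re = 64/482.71 = 0.1326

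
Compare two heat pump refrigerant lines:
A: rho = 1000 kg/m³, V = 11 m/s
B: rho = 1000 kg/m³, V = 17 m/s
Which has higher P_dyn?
P_dyn(A) = 60.5 kPa, P_dyn(B) = 144.5 kPa. Answer: B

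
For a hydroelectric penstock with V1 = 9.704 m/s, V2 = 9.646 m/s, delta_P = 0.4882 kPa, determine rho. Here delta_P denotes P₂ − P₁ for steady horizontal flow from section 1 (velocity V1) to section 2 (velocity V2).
Formula: \Delta P = \frac{1}{2} \rho (V_1^2 - V_2^2)
Substituting knowns: 0.4882 = 0.5·rho·(9.704² − 9.646²)/1000
Solving for rho: rho = 2·(0.4882·1000)/(9.704² − 9.646²) = 870 kg/m³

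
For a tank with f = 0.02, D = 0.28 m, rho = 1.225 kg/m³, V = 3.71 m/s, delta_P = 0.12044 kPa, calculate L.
Formula: \Delta P = f \frac{L}{D} \frac{\rho V^2}{2}
Substituting knowns: 0.12044 = 0.02·(L/0.28)·0.5·1.225·3.71²/1000
Solving for L: L = (0.12044·1000)·0.28/(0.02·0.5·1.225·3.71²) = 200 m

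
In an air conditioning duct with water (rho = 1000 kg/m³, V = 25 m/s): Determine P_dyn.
Formula: P_{dyn} = \frac{1}{2} \rho V^2
P_dyn = 0.5·1000·25²/1000 = 312.5 kPa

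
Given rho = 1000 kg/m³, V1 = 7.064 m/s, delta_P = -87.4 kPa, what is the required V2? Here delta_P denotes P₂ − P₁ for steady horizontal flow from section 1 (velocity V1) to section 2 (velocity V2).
Formula: \Delta P = \frac{1}{2} \rho (V_1^2 - V_2^2)
Substituting knowns: -87.4 = 0.5·1000·(7.064² − V2²)/1000
Solving for V2: V2 = √(7.064² − 2·(-87.4·1000)/1000) = 14.99 m/s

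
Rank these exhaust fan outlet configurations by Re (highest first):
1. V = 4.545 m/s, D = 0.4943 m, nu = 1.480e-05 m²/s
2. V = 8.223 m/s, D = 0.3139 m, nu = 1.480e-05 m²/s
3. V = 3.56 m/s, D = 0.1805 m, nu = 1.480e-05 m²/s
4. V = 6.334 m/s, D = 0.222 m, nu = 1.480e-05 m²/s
Case 1: Re = 151797
Case 2: Re = 174405
Case 3: Re = 43418
Case 4: Re = 95010
Ranking (highest first): 2, 1, 4, 3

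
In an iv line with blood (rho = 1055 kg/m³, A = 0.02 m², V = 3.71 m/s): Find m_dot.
Formula: \dot{m} = \rho A V
m_dot = 1055·0.02·3.71 = 78.28 kg/s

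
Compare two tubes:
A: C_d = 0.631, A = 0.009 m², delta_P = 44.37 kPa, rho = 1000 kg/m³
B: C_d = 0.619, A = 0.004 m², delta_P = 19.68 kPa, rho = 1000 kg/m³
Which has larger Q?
Q(A) = 53.5 L/s, Q(B) = 15.53 L/s. Answer: A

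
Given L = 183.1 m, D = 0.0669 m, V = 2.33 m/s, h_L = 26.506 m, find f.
Formula: h_L = f \frac{L}{D} \frac{V^2}{2g}
Substituting knowns: 26.506 = f·(183.1/0.0669)·2.33²/(2·9.81)
Solving for f: f = 26.506·2·9.81/((183.1/0.0669)·2.33²) = 0.035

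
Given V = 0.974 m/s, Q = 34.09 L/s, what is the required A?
Formula: Q = A V
Substituting knowns: 34.09 = A·0.974·1000
Solving for A: A = (34.09/1000)/0.974 = 0.035 m²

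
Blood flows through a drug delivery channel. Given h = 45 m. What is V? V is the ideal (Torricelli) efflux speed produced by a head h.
Formula: V = \sqrt{2 g h}
V = √(2·9.81·45) = 29.71 m/s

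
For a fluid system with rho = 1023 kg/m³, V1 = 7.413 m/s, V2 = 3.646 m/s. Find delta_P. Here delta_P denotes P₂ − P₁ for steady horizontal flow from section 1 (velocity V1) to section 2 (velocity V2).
Formula: \Delta P = \frac{1}{2} \rho (V_1^2 - V_2^2)
delta_P = 0.5·1023·(7.413² − 3.646²)/1000 = 21.31 kPa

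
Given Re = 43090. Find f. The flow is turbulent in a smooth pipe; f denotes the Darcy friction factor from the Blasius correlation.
Formula: f = \frac{0.316}{Re^{0.25}}
f = 0.316/43090^0.25 = 0.02193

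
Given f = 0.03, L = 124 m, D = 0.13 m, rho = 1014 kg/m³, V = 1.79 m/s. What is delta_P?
Formula: \Delta P = f \frac{L}{D} \frac{\rho V^2}{2}
delta_P = 0.03·(124/0.13)·0.5·1014·1.79²/1000 = 46.49 kPa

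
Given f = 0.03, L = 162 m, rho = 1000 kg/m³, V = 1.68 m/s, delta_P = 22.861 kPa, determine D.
Formula: \Delta P = f \frac{L}{D} \frac{\rho V^2}{2}
Substituting knowns: 22.861 = 0.03·(162/D)·0.5·1000·1.68²/1000
Solving for D: D = 0.03·162·0.5·1000·1.68²/(22.861·1000) = 0.3 m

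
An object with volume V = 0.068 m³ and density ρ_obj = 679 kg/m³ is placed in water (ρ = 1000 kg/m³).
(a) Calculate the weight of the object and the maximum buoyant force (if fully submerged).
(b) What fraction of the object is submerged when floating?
(a) W=rho_obj*g*V=679*9.81*0.068=452.9 N; F_B(max)=rho*g*V=1000*9.81*0.068=667.1 N
(b) Floating fraction=rho_obj/rho=679/1000=0.679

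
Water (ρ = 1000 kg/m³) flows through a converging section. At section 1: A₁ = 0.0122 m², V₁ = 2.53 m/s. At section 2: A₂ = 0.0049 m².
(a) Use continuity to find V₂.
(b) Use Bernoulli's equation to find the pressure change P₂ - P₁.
(a) Continuity: A₁V₁=A₂V₂ -> V₂=A₁V₁/A₂=0.0122*2.53/0.0049=6.30 m/s
(b) Bernoulli: P₂-P₁=0.5*rho*(V₁^2-V₂^2)/1000=0.5*1000*(2.53^2-6.30^2)/1000=-16.64 kPa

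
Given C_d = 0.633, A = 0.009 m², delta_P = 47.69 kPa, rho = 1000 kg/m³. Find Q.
Formula: Q = C_d A \sqrt{\frac{2 \Delta P}{\rho}}
Q = 0.633·0.009·√(2·(47.69·1000)/1000)·1000 = 55.64 L/s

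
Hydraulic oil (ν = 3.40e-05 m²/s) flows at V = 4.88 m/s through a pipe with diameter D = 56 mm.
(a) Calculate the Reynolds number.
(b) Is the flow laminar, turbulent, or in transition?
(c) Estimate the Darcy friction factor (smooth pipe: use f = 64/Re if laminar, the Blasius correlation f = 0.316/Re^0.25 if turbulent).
(a) Re = V·D/ν = 4.88·0.056/3.40e-05 = 8037.6
(b) Flow regime: turbulent (Re > 4000)
(c) Friction factor: f = 0.316/Re^0.25 = 0.316/8037.6^0.25 = 0.03337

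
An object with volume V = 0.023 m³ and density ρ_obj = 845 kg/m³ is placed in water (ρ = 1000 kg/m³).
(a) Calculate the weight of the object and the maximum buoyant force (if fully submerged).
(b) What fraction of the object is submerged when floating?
(a) W=rho_obj*g*V=845*9.81*0.023=190.7 N; F_B(max)=rho*g*V=1000*9.81*0.023=225.6 N
(b) Floating fraction=rho_obj/rho=845/1000=0.845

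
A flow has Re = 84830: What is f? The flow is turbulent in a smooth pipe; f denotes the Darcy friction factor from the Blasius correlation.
Formula: f = \frac{0.316}{Re^{0.25}}
f = 0.316/84830^0.25 = 0.01852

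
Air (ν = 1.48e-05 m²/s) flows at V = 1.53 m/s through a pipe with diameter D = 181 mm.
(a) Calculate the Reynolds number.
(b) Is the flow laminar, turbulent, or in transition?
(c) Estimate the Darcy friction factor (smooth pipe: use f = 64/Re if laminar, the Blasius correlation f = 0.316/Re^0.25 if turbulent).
(a) Re = V·D/ν = 1.53·0.181/1.48e-05 = 18711
(b) Flow regime: turbulent (Re > 4000)
(c) Friction factor: f = 0.316/Re^0.25 = 0.316/18711^0.25 = 0.02702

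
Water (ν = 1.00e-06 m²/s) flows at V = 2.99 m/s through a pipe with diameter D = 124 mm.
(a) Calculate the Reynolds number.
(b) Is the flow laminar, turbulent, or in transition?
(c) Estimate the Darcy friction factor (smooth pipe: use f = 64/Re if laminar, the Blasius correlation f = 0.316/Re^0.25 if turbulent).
(a) Re = V·D/ν = 2.99·0.124/1.00e-06 = 370760
(b) Flow regime: turbulent (Re > 4000)
(c) Friction factor: f = 0.316/Re^0.25 = 0.316/370760^0.25 = 0.01281 (Blasius is strictly valid for Re ≲ 1e5; used here as the smooth-pipe estimate the problem specifies)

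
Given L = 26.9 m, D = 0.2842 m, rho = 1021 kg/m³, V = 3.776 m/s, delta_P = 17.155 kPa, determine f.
Formula: \Delta P = f \frac{L}{D} \frac{\rho V^2}{2}
Substituting knowns: 17.155 = f·(26.9/0.2842)·0.5·1021·3.776²/1000
Solving for f: f = (17.155·1000)/((26.9/0.2842)·0.5·1021·3.776²) = 0.0249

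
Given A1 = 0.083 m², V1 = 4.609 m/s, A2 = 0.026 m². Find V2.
Formula: V_2 = \frac{A_1 V_1}{A_2}
V2 = 0.083·4.609/0.026 = 14.71 m/s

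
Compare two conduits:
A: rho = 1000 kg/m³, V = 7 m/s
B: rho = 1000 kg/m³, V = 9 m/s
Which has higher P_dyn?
P_dyn(A) = 24.5 kPa, P_dyn(B) = 40.5 kPa. Answer: B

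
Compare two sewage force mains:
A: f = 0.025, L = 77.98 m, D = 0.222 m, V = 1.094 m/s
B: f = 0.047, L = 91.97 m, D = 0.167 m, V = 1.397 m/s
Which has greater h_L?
h_L(A) = 0.5357 m, h_L(B) = 2.575 m. Answer: B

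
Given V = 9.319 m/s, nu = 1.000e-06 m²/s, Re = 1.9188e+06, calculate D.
Formula: Re = \frac{V D}{\nu}
Substituting knowns: 1.9188e+06 = 9.319·D/1.000e-06
Solving for D: D = 1.9188e+06·1.000e-06/9.319 = 0.2059 m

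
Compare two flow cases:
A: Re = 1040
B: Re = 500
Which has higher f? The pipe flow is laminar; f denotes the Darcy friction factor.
f(A) = 0.06154, f(B) = 0.128. Answer: B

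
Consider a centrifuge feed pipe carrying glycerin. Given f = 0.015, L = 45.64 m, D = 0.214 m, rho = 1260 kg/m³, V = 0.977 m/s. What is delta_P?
Formula: \Delta P = f \frac{L}{D} \frac{\rho V^2}{2}
delta_P = 0.015·(45.64/0.214)·0.5·1260·0.977²/1000 = 1.924 kPa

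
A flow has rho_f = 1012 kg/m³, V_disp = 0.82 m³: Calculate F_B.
Formula: F_B = \rho_f g V_{disp}
F_B = 1012·9.81·0.82 = 8141 N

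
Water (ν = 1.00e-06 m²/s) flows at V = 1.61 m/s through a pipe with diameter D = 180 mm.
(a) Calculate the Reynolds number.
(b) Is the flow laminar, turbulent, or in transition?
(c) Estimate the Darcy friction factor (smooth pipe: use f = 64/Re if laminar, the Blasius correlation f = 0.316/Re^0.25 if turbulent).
(a) Re = V·D/ν = 1.61·0.18/1.00e-06 = 289800
(b) Flow regime: turbulent (Re > 4000)
(c) Friction factor: f = 0.316/Re^0.25 = 0.316/289800^0.25 = 0.01362 (Blasius is strictly valid for Re ≲ 1e5; used here as the smooth-pipe estimate the problem specifies)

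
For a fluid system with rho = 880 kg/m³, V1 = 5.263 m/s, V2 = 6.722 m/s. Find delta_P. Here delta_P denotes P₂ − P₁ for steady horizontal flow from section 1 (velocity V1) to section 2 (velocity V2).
Formula: \Delta P = \frac{1}{2} \rho (V_1^2 - V_2^2)
delta_P = 0.5·880·(5.263² − 6.722²)/1000 = -7.694 kPa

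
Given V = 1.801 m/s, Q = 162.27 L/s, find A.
Formula: Q = A V
Substituting knowns: 162.27 = A·1.801·1000
Solving for A: A = (162.27/1000)/1.801 = 0.0901 m²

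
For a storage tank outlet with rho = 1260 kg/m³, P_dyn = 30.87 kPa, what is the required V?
Formula: P_{dyn} = \frac{1}{2} \rho V^2
Substituting knowns: 30.87 = 0.5·1260·V²/1000
Solving for V: V = √(2·(30.87·1000)/1260) = 7 m/s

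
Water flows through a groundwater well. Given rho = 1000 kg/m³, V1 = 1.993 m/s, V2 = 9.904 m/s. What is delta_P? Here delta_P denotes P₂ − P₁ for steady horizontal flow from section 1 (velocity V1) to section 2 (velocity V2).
Formula: \Delta P = \frac{1}{2} \rho (V_1^2 - V_2^2)
delta_P = 0.5·1000·(1.993² − 9.904²)/1000 = -47.06 kPa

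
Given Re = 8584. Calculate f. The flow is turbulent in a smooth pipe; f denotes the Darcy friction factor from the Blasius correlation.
Formula: f = \frac{0.316}{Re^{0.25}}
f = 0.316/8584^0.25 = 0.03283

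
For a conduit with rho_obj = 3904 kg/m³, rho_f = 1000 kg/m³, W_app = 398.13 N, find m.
Formula: W_{app} = mg\left(1 - \frac{\rho_f}{\rho_{obj}}\right)
Substituting knowns: 398.13 = m·9.81·(1 − 1000/3904)
Solving for m: m = 398.13/(9.81·(1 − 1000/3904)) = 54.56 kg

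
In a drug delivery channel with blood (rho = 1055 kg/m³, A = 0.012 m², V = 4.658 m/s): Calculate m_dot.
Formula: \dot{m} = \rho A V
m_dot = 1055·0.012·4.658 = 58.97 kg/s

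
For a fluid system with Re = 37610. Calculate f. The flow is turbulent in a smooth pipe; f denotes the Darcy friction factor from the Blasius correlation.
Formula: f = \frac{0.316}{Re^{0.25}}
f = 0.316/37610^0.25 = 0.02269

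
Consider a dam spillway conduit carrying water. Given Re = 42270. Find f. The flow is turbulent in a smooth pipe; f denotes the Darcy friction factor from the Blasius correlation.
Formula: f = \frac{0.316}{Re^{0.25}}
f = 0.316/42270^0.25 = 0.02204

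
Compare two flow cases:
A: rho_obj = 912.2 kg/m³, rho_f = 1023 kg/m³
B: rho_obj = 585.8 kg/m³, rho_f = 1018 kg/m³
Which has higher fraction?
fraction(A) = 0.8917, fraction(B) = 0.5754. Answer: A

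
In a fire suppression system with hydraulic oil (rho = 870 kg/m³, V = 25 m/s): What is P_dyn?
Formula: P_{dyn} = \frac{1}{2} \rho V^2
P_dyn = 0.5·870·25²/1000 = 271.9 kPa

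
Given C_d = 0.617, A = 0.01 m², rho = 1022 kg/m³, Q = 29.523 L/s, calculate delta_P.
Formula: Q = C_d A \sqrt{\frac{2 \Delta P}{\rho}}
Substituting knowns: 29.523 = 0.617·0.01·√(2·(delta_P·1000)/1022)·1000
Solving for delta_P: delta_P = ((29.523/1000)/(0.617·0.01))²·1022/2/1000 = 11.7 kPa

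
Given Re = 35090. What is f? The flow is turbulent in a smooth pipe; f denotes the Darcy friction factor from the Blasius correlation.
Formula: f = \frac{0.316}{Re^{0.25}}
f = 0.316/35090^0.25 = 0.02309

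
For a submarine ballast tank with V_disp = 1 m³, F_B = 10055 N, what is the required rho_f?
Formula: F_B = \rho_f g V_{disp}
Substituting knowns: 10055 = rho_f·9.81·1
Solving for rho_f: rho_f = 10055/(9.81·1) = 1025 kg/m³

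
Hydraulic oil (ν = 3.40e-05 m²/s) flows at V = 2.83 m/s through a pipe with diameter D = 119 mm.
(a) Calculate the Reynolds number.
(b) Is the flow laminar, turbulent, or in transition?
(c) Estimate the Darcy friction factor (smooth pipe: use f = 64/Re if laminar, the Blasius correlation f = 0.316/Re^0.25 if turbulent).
(a) Re = V·D/ν = 2.83·0.119/3.40e-05 = 9905
(b) Flow regime: turbulent (Re > 4000)
(c) Friction factor: f = 0.316/Re^0.25 = 0.316/9905^0.25 = 0.03168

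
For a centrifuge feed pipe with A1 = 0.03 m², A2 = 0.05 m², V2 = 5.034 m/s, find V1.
Formula: V_2 = \frac{A_1 V_1}{A_2}
Substituting knowns: 5.034 = 0.03·V1/0.05
Solving for V1: V1 = 5.034·0.05/0.03 = 8.39 m/s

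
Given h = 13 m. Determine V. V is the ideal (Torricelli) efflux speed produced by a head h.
Formula: V = \sqrt{2 g h}
V = √(2·9.81·13) = 15.97 m/s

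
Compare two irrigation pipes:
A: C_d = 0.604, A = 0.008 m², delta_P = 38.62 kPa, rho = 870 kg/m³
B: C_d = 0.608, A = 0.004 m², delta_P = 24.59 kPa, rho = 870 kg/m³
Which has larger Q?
Q(A) = 45.53 L/s, Q(B) = 18.29 L/s. Answer: A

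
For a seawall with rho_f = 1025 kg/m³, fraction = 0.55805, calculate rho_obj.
Formula: f_{sub} = \frac{\rho_{obj}}{\rho_f}
Substituting knowns: 0.55805 = rho_obj/1025
Solving for rho_obj: rho_obj = 0.55805·1025 = 572 kg/m³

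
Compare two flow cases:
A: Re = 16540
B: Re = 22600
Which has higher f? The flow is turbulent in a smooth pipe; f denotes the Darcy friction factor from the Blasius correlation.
f(A) = 0.02786, f(B) = 0.02577. Answer: A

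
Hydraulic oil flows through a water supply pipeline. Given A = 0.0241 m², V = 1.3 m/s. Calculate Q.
Formula: Q = A V
Q = 0.0241·1.3·1000 = 31.33 L/s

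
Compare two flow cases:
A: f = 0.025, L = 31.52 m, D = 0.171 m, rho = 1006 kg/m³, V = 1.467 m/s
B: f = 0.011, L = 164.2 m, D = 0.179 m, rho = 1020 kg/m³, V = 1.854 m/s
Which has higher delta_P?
delta_P(A) = 4.988 kPa, delta_P(B) = 17.69 kPa. Answer: B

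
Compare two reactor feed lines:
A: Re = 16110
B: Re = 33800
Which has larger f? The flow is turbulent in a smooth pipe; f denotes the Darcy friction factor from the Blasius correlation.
f(A) = 0.02805, f(B) = 0.02331. Answer: A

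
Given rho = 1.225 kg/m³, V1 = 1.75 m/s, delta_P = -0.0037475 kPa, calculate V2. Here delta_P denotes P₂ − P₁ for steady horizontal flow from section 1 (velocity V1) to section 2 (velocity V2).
Formula: \Delta P = \frac{1}{2} \rho (V_1^2 - V_2^2)
Substituting knowns: -0.0037475 = 0.5·1.225·(1.75² − V2²)/1000
Solving for V2: V2 = √(1.75² − 2·(-0.0037475·1000)/1.225) = 3.03 m/s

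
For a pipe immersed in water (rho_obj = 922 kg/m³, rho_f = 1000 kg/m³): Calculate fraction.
Formula: f_{sub} = \frac{\rho_{obj}}{\rho_f}
fraction = 922/1000 = 0.922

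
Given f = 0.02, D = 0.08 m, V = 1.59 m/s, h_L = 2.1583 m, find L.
Formula: h_L = f \frac{L}{D} \frac{V^2}{2g}
Substituting knowns: 2.1583 = 0.02·(L/0.08)·1.59²/(2·9.81)
Solving for L: L = 2.1583·2·9.81·0.08/(0.02·1.59²) = 67 m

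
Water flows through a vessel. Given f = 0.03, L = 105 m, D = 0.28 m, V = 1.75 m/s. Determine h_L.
Formula: h_L = f \frac{L}{D} \frac{V^2}{2g}
h_L = 0.03·(105/0.28)·1.75²/(2·9.81) = 1.756 m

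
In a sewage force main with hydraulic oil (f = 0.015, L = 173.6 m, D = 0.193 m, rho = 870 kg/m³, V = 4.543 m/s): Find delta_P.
Formula: \Delta P = f \frac{L}{D} \frac{\rho V^2}{2}
delta_P = 0.015·(173.6/0.193)·0.5·870·4.543²/1000 = 121.1 kPa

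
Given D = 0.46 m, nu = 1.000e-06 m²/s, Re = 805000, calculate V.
Formula: Re = \frac{V D}{\nu}
Substituting knowns: 805000 = V·0.46/1.000e-06
Solving for V: V = 805000·1.000e-06/0.46 = 1.75 m/s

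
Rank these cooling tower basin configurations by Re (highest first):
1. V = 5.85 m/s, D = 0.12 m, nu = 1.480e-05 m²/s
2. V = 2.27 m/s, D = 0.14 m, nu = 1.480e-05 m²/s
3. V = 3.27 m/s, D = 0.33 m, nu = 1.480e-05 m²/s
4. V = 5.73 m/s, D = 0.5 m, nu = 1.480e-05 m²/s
Case 1: Re = 47432
Case 2: Re = 21473
Case 3: Re = 72912
Case 4: Re = 193581
Ranking (highest first): 4, 3, 1, 2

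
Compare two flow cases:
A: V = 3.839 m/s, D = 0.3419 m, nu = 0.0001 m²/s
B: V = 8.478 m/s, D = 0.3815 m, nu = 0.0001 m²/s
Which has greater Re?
Re(A) = 13126, Re(B) = 32344. Answer: B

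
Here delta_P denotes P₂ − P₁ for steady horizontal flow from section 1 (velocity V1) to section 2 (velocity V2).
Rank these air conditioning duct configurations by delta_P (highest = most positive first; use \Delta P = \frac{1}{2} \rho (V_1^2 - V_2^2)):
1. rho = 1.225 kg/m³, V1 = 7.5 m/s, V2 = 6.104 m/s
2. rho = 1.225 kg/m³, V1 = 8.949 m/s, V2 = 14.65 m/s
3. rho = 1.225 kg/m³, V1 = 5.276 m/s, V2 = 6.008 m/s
Case 1: delta_P = 0.01163 kPa
Case 2: delta_P = -0.0824 kPa
Case 3: delta_P = -0.005059 kPa
Ranking (highest first): 1, 3, 2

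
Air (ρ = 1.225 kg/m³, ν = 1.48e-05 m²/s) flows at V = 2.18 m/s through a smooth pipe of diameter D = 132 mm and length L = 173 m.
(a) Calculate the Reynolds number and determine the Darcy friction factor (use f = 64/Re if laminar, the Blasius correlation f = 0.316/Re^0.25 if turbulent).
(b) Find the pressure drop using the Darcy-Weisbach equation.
(a) Re = V·D/ν = 2.18·0.132/1.48e-05 = 19443 → turbulent (Re > 4000); f = 0.316/Re^0.25 = 0.316/19443^0.25 = 0.026761
(b) Darcy-Weisbach: ΔP = f·(L/D)·½ρV²/1000 = 0.026761·(173/0.132)·½·1.225·2.18²/1000 = 0.1021 kPa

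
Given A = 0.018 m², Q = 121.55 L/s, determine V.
Formula: Q = A V
Substituting knowns: 121.55 = 0.018·V·1000
Solving for V: V = (121.55/1000)/0.018 = 6.753 m/s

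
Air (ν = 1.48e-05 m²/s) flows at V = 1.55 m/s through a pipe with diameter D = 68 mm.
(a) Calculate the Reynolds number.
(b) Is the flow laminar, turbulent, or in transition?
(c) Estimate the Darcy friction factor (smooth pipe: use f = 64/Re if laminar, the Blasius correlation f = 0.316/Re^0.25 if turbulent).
(a) Re = V·D/ν = 1.55·0.068/1.48e-05 = 7121.6
(b) Flow regime: turbulent (Re > 4000)
(c) Friction factor: f = 0.316/Re^0.25 = 0.316/7121.6^0.25 = 0.0344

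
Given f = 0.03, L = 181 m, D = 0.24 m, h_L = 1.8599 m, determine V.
Formula: h_L = f \frac{L}{D} \frac{V^2}{2g}
Substituting knowns: 1.8599 = 0.03·(181/0.24)·V²/(2·9.81)
Solving for V: V = √(1.8599·2·9.81/(0.03·(181/0.24))) = 1.27 m/s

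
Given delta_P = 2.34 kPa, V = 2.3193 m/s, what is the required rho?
Formula: V = \sqrt{\frac{2 \Delta P}{\rho}}
Substituting knowns: 2.3193 = √(2·(2.34·1000)/rho)
Solving for rho: rho = 2·(2.34·1000)/2.3193² = 870 kg/m³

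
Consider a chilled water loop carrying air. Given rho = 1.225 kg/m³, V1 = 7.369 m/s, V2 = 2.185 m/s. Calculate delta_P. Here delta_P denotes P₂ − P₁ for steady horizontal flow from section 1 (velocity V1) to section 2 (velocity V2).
Formula: \Delta P = \frac{1}{2} \rho (V_1^2 - V_2^2)
delta_P = 0.5·1.225·(7.369² − 2.185²)/1000 = 0.03034 kPa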